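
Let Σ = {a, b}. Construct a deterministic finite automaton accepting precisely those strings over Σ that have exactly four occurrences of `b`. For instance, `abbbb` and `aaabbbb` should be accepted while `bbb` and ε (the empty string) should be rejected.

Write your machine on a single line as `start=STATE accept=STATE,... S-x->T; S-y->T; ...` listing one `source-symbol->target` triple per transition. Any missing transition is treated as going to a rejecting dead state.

start=q0; accept=q4; q0-a->q0; q0-b->q1; q1-a->q1; q1-b->q2; q2-a->q2; q2-b->q3; q3-a->q3; q3-b->q4; q4-a->q4; q4-b->q5; q5-a->q5; q5-b->q5

Count `b`s, saturating at 5: states q0 through q4 mean 0 through 4 `b`s seen; q5 means more than 4. Each `b` increments (capped at q5); other symbols loop. Accept from {q4}.
        a   b  
>  q0   q0  q1 
   q1   q1  q2 
   q2   q2  q3 
   q3   q3  q4 
 * q4   q4  q5 
   q5   q5  q5 
(> = start, * = accepting)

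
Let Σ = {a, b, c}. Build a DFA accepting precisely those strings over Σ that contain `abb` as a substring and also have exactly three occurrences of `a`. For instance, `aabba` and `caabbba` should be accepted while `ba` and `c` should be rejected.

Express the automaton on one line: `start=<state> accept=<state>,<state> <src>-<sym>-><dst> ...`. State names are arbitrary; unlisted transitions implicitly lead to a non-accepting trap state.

start=q0 accept=q15 q0-a->q1 q0-b->q0 q0-c->q0 q1-a->q2 q1-b->q3 q1-c->q4 q2-a->q5 q2-b->q6 q2-c->q7 q3-a->q2 q3-b->q8 q3-c->q4 q4-a->q2 q4-b->q4 q4-c->q4 q5-a->q9 q5-b->q10 q5-c->q11 q6-a->q5 q6-b->q12 q6-c->q7 q7-a->q5 q7-b->q7 q7-c->q7 q8-a->q12 q8-b->q8 q8-c->q8 q9-a->q9 q9-b->q13 q9-c->q14 q10-a->q9 q10-b->q15 q10-c->q11 q11-a->q9 q11-b->q11 q11-c->q11 q12-a->q15 q12-b->q12 q12-c->q12 q13-a->q9 q13-b->q16 q13-c->q14 q14-a->q9 q14-b->q14 q14-c->q14 q15-a->q16 q15-b->q15 q15-c->q15 q16-a->q16 q16-b->q16 q16-c->q16

Handle the two conditions separately and then intersect. One (4 states) tracks whether and how much of `abb` has been seen; the other (5 states) tracks the count of `a`s, saturating at 4. Each combined state is a pair, one component from each; accept when both components accept.
          a    b    c  
>  q0     q1   q0   q0 
   q1     q2   q3   q4 
   q2     q5   q6   q7 
   q3     q2   q8   q4 
   q4     q2   q4   q4 
   q5     q9  q10  q11 
   q6     q5  q12   q7 
   q7     q5   q7   q7 
   q8    q12   q8   q8 
   q9     q9  q13  q14 
   q10    q9  q15  q11 
   q11    q9  q11  q11 
   q12   q15  q12  q12 
   q13    q9  q16  q14 
   q14    q9  q14  q14 
 * q15   q16  q15  q15 
   q16   q16  q16  q16 
(> = start, * = accepting)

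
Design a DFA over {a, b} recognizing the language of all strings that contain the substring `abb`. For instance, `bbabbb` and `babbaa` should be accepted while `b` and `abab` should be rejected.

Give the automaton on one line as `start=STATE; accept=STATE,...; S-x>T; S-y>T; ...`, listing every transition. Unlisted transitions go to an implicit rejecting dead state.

Track how much of `abb` has been matched so far: state q0 is no progress, q3 is the absorbing accept state reached once `abb` has occurred. Intermediate states record partial matches; on a mismatch, fall back to the longest reusable overlap.
        a   b  
>  q0   q1  q0 
   q1   q1  q2 
   q2   q1  q3 
 * q3   q3  q3 
(> = start, * = accepting)

start=q0; accept=q3; q0-a>q1; q0-b>q0; q1-a>q1; q1-b>q2; q2-a>q1; q2-b>q3; q3-a>q3; q3-b>q3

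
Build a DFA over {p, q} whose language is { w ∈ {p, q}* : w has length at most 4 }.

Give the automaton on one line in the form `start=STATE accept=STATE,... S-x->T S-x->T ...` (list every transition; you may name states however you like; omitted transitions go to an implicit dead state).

start=A accept=A,B,C,D,E A-p->B A-q->B B-p->C B-q->C C-p->D C-q->D D-p->E D-q->E E-p->F E-q->F F-p->F F-q->F

Count input length up to 5: every symbol moves from A toward F, which means 'more than 4' and absorbs. Accept from {A, B, C, D, E}.
6 states suffice.
       p  q 
>* A   B  B 
 * B   C  C 
 * C   D  D 
 * D   E  E 
 * E   F  F 
   F   F  F 
(> = start, * = accepting)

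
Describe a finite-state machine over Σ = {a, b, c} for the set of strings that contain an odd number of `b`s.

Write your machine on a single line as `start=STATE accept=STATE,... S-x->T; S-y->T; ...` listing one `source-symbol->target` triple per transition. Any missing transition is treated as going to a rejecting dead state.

start=s0; accept=s1; s0-a->s0; s0-b->s1; s0-c->s0; s1-a->s1; s1-b->s0; s1-c->s1

The only thing that matters is how many `b`s have appeared, reduced mod 2. Use one state per residue: s0 for 0, …, s1 for 1. Reading `b` moves to the next residue; anything else stays put. s1 is accepting.
        a   b   c  
>  s0   s0  s1  s0 
 * s1   s1  s0  s1 
(> = start, * = accepting)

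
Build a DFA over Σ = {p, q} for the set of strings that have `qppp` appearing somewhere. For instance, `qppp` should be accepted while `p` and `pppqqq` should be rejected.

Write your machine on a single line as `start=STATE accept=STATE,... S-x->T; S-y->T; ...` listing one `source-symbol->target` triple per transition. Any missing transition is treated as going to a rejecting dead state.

start=s0; accept=s4; s0-p->s0; s0-q->s1; s1-p->s2; s1-q->s1; s2-p->s3; s2-q->s1; s3-p->s4; s3-q->s1; s4-p->s4; s4-q->s4

States s0..s3 record the length of the longest prefix of `qppp` that matches the current input suffix. Reaching s4 means `qppp` has been seen, and we stay there forever. Accept from s4.
5 states suffice.
        p   q  
>  s0   s0  s1 
   s1   s2  s1 
   s2   s3  s1 
   s3   s4  s1 
 * s4   s4  s4 
(> = start, * = accepting)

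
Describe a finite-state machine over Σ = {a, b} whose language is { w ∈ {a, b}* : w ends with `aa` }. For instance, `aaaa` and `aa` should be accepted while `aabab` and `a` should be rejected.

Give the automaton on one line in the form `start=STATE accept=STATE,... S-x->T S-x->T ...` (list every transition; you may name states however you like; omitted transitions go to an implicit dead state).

start=S0 accept=S2 S0-a->S1 S0-b->S0 S1-a->S2 S1-b->S0 S2-a->S2 S2-b->S0

Let each state record the length of the longest suffix of the input read so far that is also a prefix of `aa`. S1 means the last symbol is `a`; S2 means the last 2 symbols are `aa`. Accept only at S2, where the string currently ends in `aa`.
With 3 states:
        a   b  
>  S0   S1  S0 
   S1   S2  S0 
 * S2   S2  S0 
(> = start, * = accepting)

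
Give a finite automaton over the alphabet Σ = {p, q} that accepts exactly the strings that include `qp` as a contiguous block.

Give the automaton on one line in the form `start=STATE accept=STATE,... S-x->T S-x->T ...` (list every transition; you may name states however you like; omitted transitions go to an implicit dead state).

States S0..S1 record the length of the longest prefix of `qp` that matches the current input suffix. Reaching S2 means `qp` has been seen, and we stay there forever. Accept from S2.
3 states suffice.
        p   q  
>  S0   S0  S1 
   S1   S2  S1 
 * S2   S2  S2 
(> = start, * = accepting)

start=S0 accept=S2 S0-p->S0 S0-q->S1 S1-p->S2 S1-q->S1 S2-p->S2 S2-q->S2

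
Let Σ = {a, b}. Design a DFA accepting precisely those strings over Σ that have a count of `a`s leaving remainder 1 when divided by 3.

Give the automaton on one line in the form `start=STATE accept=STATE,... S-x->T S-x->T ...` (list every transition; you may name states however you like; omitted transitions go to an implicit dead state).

start=S0 accept=S1 S0-a->S1 S0-b->S0 S1-a->S2 S1-b->S1 S2-a->S0 S2-b->S2

The only thing that matters is how many `a`s have appeared, reduced mod 3. Use one state per residue: S0 for 0, …, S2 for 2. Reading `a` moves to the next residue; anything else stays put. S1 is accepting.
A 3-state machine:
        a   b  
>  S0   S1  S0 
 * S1   S2  S1 
   S2   S0  S2 
(> = start, * = accepting)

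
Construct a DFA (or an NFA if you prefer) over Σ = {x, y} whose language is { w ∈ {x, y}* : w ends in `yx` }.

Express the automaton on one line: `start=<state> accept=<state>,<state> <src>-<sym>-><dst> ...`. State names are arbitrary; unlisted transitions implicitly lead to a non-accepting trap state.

start=S0 accept=S2 S0-x->S0 S0-y->S1 S1-x->S2 S1-y->S1 S2-x->S0 S2-y->S1

Remember how much of `yx` the current input suffix matches. State S0 means no match yet; S1 means the last symbol is `y`; S2 means the last 2 symbols are `yx`. Only S2 accepts. On a mismatch, fall back to the longest proper suffix that is still a prefix of `yx`.
        x   y  
>  S0   S0  S1 
   S1   S2  S1 
 * S2   S0  S1 
(> = start, * = accepting)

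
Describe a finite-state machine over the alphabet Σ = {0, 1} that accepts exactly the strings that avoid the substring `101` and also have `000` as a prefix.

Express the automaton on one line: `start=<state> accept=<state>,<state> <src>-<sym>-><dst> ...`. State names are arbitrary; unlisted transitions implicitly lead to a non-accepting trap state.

Run two small machines in parallel and take their product. The first has 4 states tracking partial matches of the forbidden pattern `101`; the second has 5 states tracking whether the input so far still matches the prefix `000`. A product state is a pair (one from each), accepting exactly when both do. Minimizing collapses redundant product states.
With 7 states:
        0   1  
>  s0   s1  s2 
   s1   s3  s2 
   s2   s2  s2 
   s3   s4  s2 
 * s4   s4  s5 
 * s5   s6  s5 
 * s6   s4  s2 
(> = start, * = accepting)

start=s0 accept=s4,s5,s6 s0-0->s1 s0-1->s2 s1-0->s3 s1-1->s2 s2-0->s2 s2-1->s2 s3-0->s4 s3-1->s2 s4-0->s4 s4-1->s5 s5-0->s6 s5-1->s5 s6-0->s4 s6-1->s2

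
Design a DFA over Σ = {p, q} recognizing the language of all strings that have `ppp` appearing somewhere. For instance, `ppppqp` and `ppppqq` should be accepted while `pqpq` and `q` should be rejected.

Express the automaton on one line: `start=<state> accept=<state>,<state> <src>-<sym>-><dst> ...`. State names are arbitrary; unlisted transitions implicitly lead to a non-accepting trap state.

States S0..S2 record the length of the longest prefix of `ppp` that matches the current input suffix. Reaching S3 means `ppp` has been seen, and we stay there forever. Accept from S3.
A 4-state machine:
        p   q  
>  S0   S1  S0 
   S1   S2  S0 
   S2   S3  S0 
 * S3   S3  S3 
(> = start, * = accepting)

start=S0 accept=S3 S0-p->S1 S0-q->S0 S1-p->S2 S1-q->S0 S2-p->S3 S2-q->S0 S3-p->S3 S3-q->S3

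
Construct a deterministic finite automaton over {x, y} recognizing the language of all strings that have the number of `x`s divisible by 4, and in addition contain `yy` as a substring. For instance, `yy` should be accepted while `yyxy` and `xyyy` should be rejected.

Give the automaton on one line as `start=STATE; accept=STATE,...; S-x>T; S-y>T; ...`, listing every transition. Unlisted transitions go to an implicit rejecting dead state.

Build one automaton per condition and run them in lockstep. One (4 states) tracks the count of `x`s modulo 4; the other (3 states) tracks whether and how much of `yy` has been seen. Each combined state is a pair, one component from each; accept when both components accept.
12 states suffice.
       x  y 
>  A   B  C 
   B   D  E 
   C   B  F 
   D   G  H 
   E   D  I 
 * F   I  F 
   G   A  J 
   H   G  K 
   I   K  I 
   J   A  L 
   K   L  K 
   L   F  L 
(> = start, * = accepting)

start=A; accept=F; A-x>B; A-y>C; B-x>D; B-y>E; C-x>B; C-y>F; D-x>G; D-y>H; E-x>D; E-y>I; F-x>I; F-y>F; G-x>A; G-y>J; H-x>G; H-y>K; I-x>K; I-y>I; J-x>A; J-y>L; K-x>L; K-y>K; L-x>F; L-y>L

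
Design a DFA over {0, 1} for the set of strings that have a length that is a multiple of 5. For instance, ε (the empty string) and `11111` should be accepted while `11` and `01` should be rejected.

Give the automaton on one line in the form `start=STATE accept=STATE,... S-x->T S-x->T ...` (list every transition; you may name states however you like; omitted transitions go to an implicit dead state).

Only the length mod 5 matters, so use a 5-cycle: from any state, every input symbol moves to the next state, wrapping S4 back to S0. Mark S0 accepting.
5 states suffice.
        0   1  
>* S0   S1  S1 
   S1   S2  S2 
   S2   S3  S3 
   S3   S4  S4 
   S4   S0  S0 
(> = start, * = accepting)

start=S0 accept=S0 S0-0->S1 S0-1->S1 S1-0->S2 S1-1->S2 S2-0->S3 S2-1->S3 S3-0->S4 S3-1->S4 S4-0->S0 S4-1->S0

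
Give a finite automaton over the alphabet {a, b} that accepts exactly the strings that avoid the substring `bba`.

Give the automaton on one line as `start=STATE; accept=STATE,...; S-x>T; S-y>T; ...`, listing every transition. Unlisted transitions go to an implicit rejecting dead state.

start=q0; accept=q0,q1,q2; q0-a>q0; q0-b>q1; q1-a>q0; q1-b>q2; q2-a>q3; q2-b>q2; q3-a>q3; q3-b>q3

Track partial matches of the forbidden pattern `bba`. State q3 is a dead state reached once `bba` has occurred; every other state accepts. q0 means no part of `bba` is currently matched.
A 4-state machine:
        a   b  
>* q0   q0  q1 
 * q1   q0  q2 
 * q2   q3  q2 
   q3   q3  q3 
(> = start, * = accepting)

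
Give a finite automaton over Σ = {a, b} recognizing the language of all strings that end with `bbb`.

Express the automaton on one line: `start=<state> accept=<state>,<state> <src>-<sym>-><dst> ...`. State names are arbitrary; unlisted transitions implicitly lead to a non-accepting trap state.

Let each state record the length of the longest suffix of the input read so far that is also a prefix of `bbb`. q1 means the last symbol is `b`; q2 means the last 2 symbols are `bb`; q3 means the last 3 symbols are `bbb`. Accept only at q3, where the string currently ends in `bbb`.
4 states suffice.
        a   b  
>  q0   q0  q1 
   q1   q0  q2 
   q2   q0  q3 
 * q3   q0  q3 
(> = start, * = accepting)

start=q0 accept=q3 q0-a->q0 q0-b->q1 q1-a->q0 q1-b->q2 q2-a->q0 q2-b->q3 q3-a->q0 q3-b->q3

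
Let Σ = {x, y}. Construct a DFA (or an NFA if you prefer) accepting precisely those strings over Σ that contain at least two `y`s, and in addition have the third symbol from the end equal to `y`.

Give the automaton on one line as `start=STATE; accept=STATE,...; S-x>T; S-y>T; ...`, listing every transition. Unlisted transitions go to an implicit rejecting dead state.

start=q0; accept=q5,q6,q7,q10; q0-x>q0; q0-y>q1; q1-x>q2; q1-y>q3; q2-x>q4; q2-y>q5; q3-x>q6; q3-y>q7; q4-x>q4; q4-y>q8; q5-x>q9; q5-y>q3; q6-x>q10; q6-y>q5; q7-x>q6; q7-y>q7; q8-x>q9; q8-y>q3; q9-x>q10; q9-y>q5; q10-x>q4; q10-y>q8

Handle the two conditions separately and then intersect. One (4 states) tracks the count of `y`s, saturating at 3; the other (15 states) tracks the last 3 symbols read. Each combined state is a pair, one component from each; accept when both components accept. Minimizing collapses redundant product states.
          x    y  
>  q0     q0   q1 
   q1     q2   q3 
   q2     q4   q5 
   q3     q6   q7 
   q4     q4   q8 
 * q5     q9   q3 
 * q6    q10   q5 
 * q7     q6   q7 
   q8     q9   q3 
   q9    q10   q5 
 * q10    q4   q8 
(> = start, * = accepting)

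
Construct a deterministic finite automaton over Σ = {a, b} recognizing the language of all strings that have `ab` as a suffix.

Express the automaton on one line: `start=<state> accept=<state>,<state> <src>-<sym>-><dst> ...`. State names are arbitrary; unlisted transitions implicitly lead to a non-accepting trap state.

start=S0 accept=S2 S0-a->S1 S0-b->S0 S1-a->S1 S1-b->S2 S2-a->S1 S2-b->S0

Remember how much of `ab` the current input suffix matches. State S0 means no match yet; S1 means the last symbol is `a`; S2 means the last 2 symbols are `ab`. Only S2 accepts. On a mismatch, fall back to the longest proper suffix that is still a prefix of `ab`.
3 states suffice.
        a   b  
>  S0   S1  S0 
   S1   S1  S2 
 * S2   S1  S0 
(> = start, * = accepting)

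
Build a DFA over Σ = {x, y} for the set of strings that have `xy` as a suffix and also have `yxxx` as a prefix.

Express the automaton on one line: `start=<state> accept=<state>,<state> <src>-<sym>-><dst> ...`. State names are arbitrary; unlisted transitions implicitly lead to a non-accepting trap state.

start=q0 accept=q6 q0-x->q1 q0-y->q2 q1-x->q1 q1-y->q1 q2-x->q3 q2-y->q1 q3-x->q4 q3-y->q1 q4-x->q5 q4-y->q1 q5-x->q5 q5-y->q6 q6-x->q5 q6-y->q7 q7-x->q5 q7-y->q7

Build one automaton per condition and run them in lockstep. The first has 3 states tracking how much of the suffix `xy` has currently been matched; the second has 6 states tracking whether the input so far still matches the prefix `yxxx`. A product state is a pair (one from each), accepting exactly when both do. Equivalent product states are then merged.
        x   y  
>  q0   q1  q2 
   q1   q1  q1 
   q2   q3  q1 
   q3   q4  q1 
   q4   q5  q1 
   q5   q5  q6 
 * q6   q5  q7 
   q7   q5  q7 
(> = start, * = accepting)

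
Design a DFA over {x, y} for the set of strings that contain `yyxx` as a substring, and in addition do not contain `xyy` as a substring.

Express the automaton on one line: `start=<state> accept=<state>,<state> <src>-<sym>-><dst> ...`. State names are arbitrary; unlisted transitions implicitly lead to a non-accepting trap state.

start=s0 accept=s5,s6 s0-x->s1 s0-y->s2 s1-x->s1 s1-y->s1 s2-x->s1 s2-y->s3 s3-x->s4 s3-y->s3 s4-x->s5 s4-y->s1 s5-x->s5 s5-y->s6 s6-x->s5 s6-y->s1

Handle the two conditions separately and then intersect. The first has 5 states tracking whether and how much of `yyxx` has been seen; the second has 4 states tracking partial matches of the forbidden pattern `xyy`. A product state is a pair (one from each), accepting exactly when both do. Minimizing collapses redundant product states.
A 7-state machine:
        x   y  
>  s0   s1  s2 
   s1   s1  s1 
   s2   s1  s3 
   s3   s4  s3 
   s4   s5  s1 
 * s5   s5  s6 
 * s6   s5  s1 
(> = start, * = accepting)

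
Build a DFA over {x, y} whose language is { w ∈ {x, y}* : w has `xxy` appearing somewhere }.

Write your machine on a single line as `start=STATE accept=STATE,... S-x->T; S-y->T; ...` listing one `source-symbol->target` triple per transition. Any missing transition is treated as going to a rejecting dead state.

start=A; accept=D; A-x->B; A-y->A; B-x->C; B-y->A; C-x->C; C-y->D; D-x->D; D-y->D

Track how much of `xxy` has been matched so far: state A is no progress, D is the absorbing accept state reached once `xxy` has occurred. Intermediate states record partial matches; on a mismatch, fall back to the longest reusable overlap.
       x  y 
>  A   B  A 
   B   C  A 
   C   C  D 
 * D   D  D 
(> = start, * = accepting)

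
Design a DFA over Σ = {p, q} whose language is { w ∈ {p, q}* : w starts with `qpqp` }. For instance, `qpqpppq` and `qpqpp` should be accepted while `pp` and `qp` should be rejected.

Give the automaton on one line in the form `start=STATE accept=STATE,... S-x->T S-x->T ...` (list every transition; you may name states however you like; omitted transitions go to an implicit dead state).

Walk along `qpqp` while the input agrees: from S0 take `q` to S1, and so on. Any deviation drops to the rejecting sink S5. Once S4 is reached the prefix is confirmed and every continuation is accepted.
A 6-state machine:
        p   q  
>  S0   S5  S1 
   S1   S2  S5 
   S2   S5  S3 
   S3   S4  S5 
 * S4   S4  S4 
   S5   S5  S5 
(> = start, * = accepting)

start=S0 accept=S4 S0-p->S5 S0-q->S1 S1-p->S2 S1-q->S5 S2-p->S5 S2-q->S3 S3-p->S4 S3-q->S5 S4-p->S4 S4-q->S4 S5-p->S5 S5-q->S5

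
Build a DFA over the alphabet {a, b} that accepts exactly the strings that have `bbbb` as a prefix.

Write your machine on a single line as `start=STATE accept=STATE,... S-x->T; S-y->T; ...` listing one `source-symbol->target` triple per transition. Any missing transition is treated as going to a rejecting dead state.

start=q0; accept=q4; q0-a->q5; q0-b->q1; q1-a->q5; q1-b->q2; q2-a->q5; q2-b->q3; q3-a->q5; q3-b->q4; q4-a->q4; q4-b->q4; q5-a->q5; q5-b->q5

Walk along `bbbb` while the input agrees: from q0 take `b` to q1, and so on. Any deviation drops to the rejecting sink q5. Once q4 is reached the prefix is confirmed and every continuation is accepted.
A 6-state machine:
        a   b  
>  q0   q5  q1 
   q1   q5  q2 
   q2   q5  q3 
   q3   q5  q4 
 * q4   q4  q4 
   q5   q5  q5 
(> = start, * = accepting)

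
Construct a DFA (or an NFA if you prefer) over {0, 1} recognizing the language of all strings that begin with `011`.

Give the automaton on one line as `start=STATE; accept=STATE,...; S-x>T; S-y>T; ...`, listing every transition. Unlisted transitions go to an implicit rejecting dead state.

start=q0; accept=q3; q0-0>q1; q0-1>q4; q1-0>q4; q1-1>q2; q2-0>q4; q2-1>q3; q3-0>q3; q3-1>q3; q4-0>q4; q4-1>q4

Check the first 3 symbols one by one: q0 through q2 record how many have matched `011` so far; any wrong symbol goes to the dead state q4. After all 3 match we enter the accepting sink q3.
A 5-state machine:
        0   1  
>  q0   q1  q4 
   q1   q4  q2 
   q2   q4  q3 
 * q3   q3  q3 
   q4   q4  q4 
(> = start, * = accepting)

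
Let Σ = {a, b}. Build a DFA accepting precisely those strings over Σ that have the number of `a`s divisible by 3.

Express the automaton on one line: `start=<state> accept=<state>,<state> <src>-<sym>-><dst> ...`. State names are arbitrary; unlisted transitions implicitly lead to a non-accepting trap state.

start=q0 accept=q0 q0-a->q1 q0-b->q0 q1-a->q2 q1-b->q1 q2-a->q0 q2-b->q2

The only thing that matters is how many `a`s have appeared, reduced mod 3. Use one state per residue: q0 for 0, …, q2 for 2. Reading `a` moves to the next residue; anything else stays put. q0 is accepting.
A 3-state machine:
        a   b  
>* q0   q1  q0 
   q1   q2  q1 
   q2   q0  q2 
(> = start, * = accepting)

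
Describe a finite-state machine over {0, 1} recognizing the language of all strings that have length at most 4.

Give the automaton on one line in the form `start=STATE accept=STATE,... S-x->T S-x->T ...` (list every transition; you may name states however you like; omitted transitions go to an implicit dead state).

start=A accept=A,B,C,D,E A-0->B A-1->B B-0->C B-1->C C-0->D C-1->D D-0->E D-1->E E-0->F E-1->F F-0->F F-1->F

We only need to distinguish lengths 0, 1, …, 4, and '>4'. Chain A → B → C → D → E → F on every symbol, with F looping. Accepting states: {A, B, C, D, E}.
A 6-state machine:
       0  1 
>* A   B  B 
 * B   C  C 
 * C   D  D 
 * D   E  E 
 * E   F  F 
   F   F  F 
(> = start, * = accepting)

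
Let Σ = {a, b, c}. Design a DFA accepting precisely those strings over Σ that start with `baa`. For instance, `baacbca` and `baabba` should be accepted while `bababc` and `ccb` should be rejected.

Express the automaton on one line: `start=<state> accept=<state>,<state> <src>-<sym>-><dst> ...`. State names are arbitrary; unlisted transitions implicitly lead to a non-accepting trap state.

Check the first 3 symbols one by one: q0 through q2 record how many have matched `baa` so far; any wrong symbol goes to the dead state q4. After all 3 match we enter the accepting sink q3.
With 5 states:
        a   b   c  
>  q0   q4  q1  q4 
   q1   q2  q4  q4 
   q2   q3  q4  q4 
 * q3   q3  q3  q3 
   q4   q4  q4  q4 
(> = start, * = accepting)

start=q0 accept=q3 q0-a->q4 q0-b->q1 q0-c->q4 q1-a->q2 q1-b->q4 q1-c->q4 q2-a->q3 q2-b->q4 q2-c->q4 q3-a->q3 q3-b->q3 q3-c->q3 q4-a->q4 q4-b->q4 q4-c->q4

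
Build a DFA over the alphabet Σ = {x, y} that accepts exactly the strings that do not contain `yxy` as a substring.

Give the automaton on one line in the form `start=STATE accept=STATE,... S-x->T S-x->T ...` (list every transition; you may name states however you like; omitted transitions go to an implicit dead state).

start=q0 accept=q0,q1,q2 q0-x->q0 q0-y->q1 q1-x->q2 q1-y->q1 q2-x->q0 q2-y->q3 q3-x->q3 q3-y->q3

Track partial matches of the forbidden pattern `yxy`. State q3 is a dead state reached once `yxy` has occurred; every other state accepts. q0 means no part of `yxy` is currently matched.
With 4 states:
        x   y  
>* q0   q0  q1 
 * q1   q2  q1 
 * q2   q0  q3 
   q3   q3  q3 
(> = start, * = accepting)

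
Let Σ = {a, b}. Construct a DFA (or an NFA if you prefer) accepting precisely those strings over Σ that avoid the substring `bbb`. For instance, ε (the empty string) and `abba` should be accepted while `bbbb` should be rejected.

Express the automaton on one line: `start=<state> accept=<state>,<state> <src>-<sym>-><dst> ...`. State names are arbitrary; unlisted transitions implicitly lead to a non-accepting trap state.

start=S0 accept=S0,S1,S2 S0-a->S0 S0-b->S1 S1-a->S0 S1-b->S2 S2-a->S0 S2-b->S3 S3-a->S3 S3-b->S3

This is the complement of 'contains `bbb`'. Use the same substring-matching states — S0 through S3 holding how much of `bbb` has just been matched — but flip the accepting set: everything except the trap S3 accepts.
        a   b  
>* S0   S0  S1 
 * S1   S0  S2 
 * S2   S0  S3 
   S3   S3  S3 
(> = start, * = accepting)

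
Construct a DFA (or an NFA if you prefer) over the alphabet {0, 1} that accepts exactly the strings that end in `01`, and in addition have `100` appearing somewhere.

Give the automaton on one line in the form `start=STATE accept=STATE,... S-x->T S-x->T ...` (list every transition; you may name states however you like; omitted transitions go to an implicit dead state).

start=A accept=G A-0->B A-1->C B-0->B B-1->D C-0->E C-1->C D-0->E D-1->C E-0->F E-1->D F-0->F F-1->G G-0->F G-1->H H-0->F H-1->H

Run two small machines in parallel and take their product. The first has 3 states tracking how much of the suffix `01` has currently been matched; the second has 4 states tracking whether and how much of `100` has been seen. A product state is a pair (one from each), accepting exactly when both do.
8 states suffice.
       0  1 
>  A   B  C 
   B   B  D 
   C   E  C 
   D   E  C 
   E   F  D 
   F   F  G 
 * G   F  H 
   H   F  H 
(> = start, * = accepting)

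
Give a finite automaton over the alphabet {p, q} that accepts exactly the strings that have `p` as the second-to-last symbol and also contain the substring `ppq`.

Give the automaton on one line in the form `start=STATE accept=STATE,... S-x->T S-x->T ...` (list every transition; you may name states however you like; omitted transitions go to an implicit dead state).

Run two small machines in parallel and take their product. The first has 7 states tracking the last 2 symbols read; the second has 4 states tracking whether and how much of `ppq` has been seen. A product state is a pair (one from each), accepting exactly when both do. Minimizing collapses redundant product states.
With 7 states:
       p  q 
>  A   B  A 
   B   C  A 
   C   C  D 
 * D   E  F 
   E   G  D 
   F   E  F 
 * G   G  D 
(> = start, * = accepting)

start=A accept=D,G A-p->B A-q->A B-p->C B-q->A C-p->C C-q->D D-p->E D-q->F E-p->G E-q->D F-p->E F-q->F G-p->G G-q->D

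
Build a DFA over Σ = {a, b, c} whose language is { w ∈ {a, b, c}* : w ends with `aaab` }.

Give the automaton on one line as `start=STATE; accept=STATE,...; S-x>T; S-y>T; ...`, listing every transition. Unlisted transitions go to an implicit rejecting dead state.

start=q0; accept=q4; q0-a>q1; q0-b>q0; q0-c>q0; q1-a>q2; q1-b>q0; q1-c>q0; q2-a>q3; q2-b>q0; q2-c>q0; q3-a>q3; q3-b>q4; q3-c>q0; q4-a>q1; q4-b>q0; q4-c>q0

Let each state record the length of the longest suffix of the input read so far that is also a prefix of `aaab`. q1 means the last symbol is `a`; q2 means the last 2 symbols are `aa`; q3 means the last 3 symbols are `aaa`; q4 means the last 4 symbols are `aaab`. Accept only at q4, where the string currently ends in `aaab`.
5 states suffice.
        a   b   c  
>  q0   q1  q0  q0 
   q1   q2  q0  q0 
   q2   q3  q0  q0 
   q3   q3  q4  q0 
 * q4   q1  q0  q0 
(> = start, * = accepting)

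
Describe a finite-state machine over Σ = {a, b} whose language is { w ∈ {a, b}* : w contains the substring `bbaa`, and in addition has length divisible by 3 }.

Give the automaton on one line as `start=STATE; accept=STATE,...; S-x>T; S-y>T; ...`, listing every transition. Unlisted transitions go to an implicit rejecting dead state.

Handle the two conditions separately and then intersect. One (5 states) tracks whether and how much of `bbaa` has been seen; the other (3 states) tracks the input length modulo 3. Each combined state is a pair, one component from each; accept when both components accept.
With 15 states:
          a    b  
>  q0     q1   q2 
   q1     q3   q4 
   q2     q3   q5 
   q3     q0   q6 
   q4     q0   q7 
   q5     q8   q7 
   q6     q1   q9 
   q7    q10   q9 
   q8    q11   q2 
   q9    q12   q5 
   q10   q13   q4 
   q11   q13  q13 
   q12   q14   q6 
   q13   q14  q14 
 * q14   q11  q11 
(> = start, * = accepting)

start=q0; accept=q14; q0-a>q1; q0-b>q2; q1-a>q3; q1-b>q4; q2-a>q3; q2-b>q5; q3-a>q0; q3-b>q6; q4-a>q0; q4-b>q7; q5-a>q8; q5-b>q7; q6-a>q1; q6-b>q9; q7-a>q10; q7-b>q9; q8-a>q11; q8-b>q2; q9-a>q12; q9-b>q5; q10-a>q13; q10-b>q4; q11-a>q13; q11-b>q13; q12-a>q14; q12-b>q6; q13-a>q14; q13-b>q14; q14-a>q11; q14-b>q11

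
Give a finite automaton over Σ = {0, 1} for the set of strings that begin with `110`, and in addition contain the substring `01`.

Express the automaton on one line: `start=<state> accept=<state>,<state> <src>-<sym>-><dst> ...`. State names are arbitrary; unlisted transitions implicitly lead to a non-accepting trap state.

Handle the two conditions separately and then intersect. One (5 states) tracks whether the input so far still matches the prefix `110`; the other (3 states) tracks whether and how much of `01` has been seen. Each combined state is a pair, one component from each; accept when both components accept. After merging equivalent states the machine shrinks.
6 states suffice.
        0   1  
>  q0   q1  q2 
   q1   q1  q1 
   q2   q1  q3 
   q3   q4  q1 
   q4   q4  q5 
 * q5   q5  q5 
(> = start, * = accepting)

start=q0 accept=q5 q0-0->q1 q0-1->q2 q1-0->q1 q1-1->q1 q2-0->q1 q2-1->q3 q3-0->q4 q3-1->q1 q4-0->q4 q4-1->q5 q5-0->q5 q5-1->q5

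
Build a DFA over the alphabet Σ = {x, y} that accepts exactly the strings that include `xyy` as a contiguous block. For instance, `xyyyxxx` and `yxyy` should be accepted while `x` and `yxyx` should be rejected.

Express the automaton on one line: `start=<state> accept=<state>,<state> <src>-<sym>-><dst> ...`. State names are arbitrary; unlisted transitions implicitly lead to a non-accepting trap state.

start=q0 accept=q3 q0-x->q1 q0-y->q0 q1-x->q1 q1-y->q2 q2-x->q1 q2-y->q3 q3-x->q3 q3-y->q3

Track how much of `xyy` has been matched so far: state q0 is no progress, q3 is the absorbing accept state reached once `xyy` has occurred. Intermediate states record partial matches; on a mismatch, fall back to the longest reusable overlap.
With 4 states:
        x   y  
>  q0   q1  q0 
   q1   q1  q2 
   q2   q1  q3 
 * q3   q3  q3 
(> = start, * = accepting)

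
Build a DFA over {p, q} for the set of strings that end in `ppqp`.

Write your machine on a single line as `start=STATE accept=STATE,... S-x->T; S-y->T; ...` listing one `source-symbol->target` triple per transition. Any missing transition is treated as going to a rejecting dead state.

start=S0; accept=S4; S0-p->S1; S0-q->S0; S1-p->S2; S1-q->S0; S2-p->S2; S2-q->S3; S3-p->S4; S3-q->S0; S4-p->S2; S4-q->S0

Let each state record the length of the longest suffix of the input read so far that is also a prefix of `ppqp`. S1 means the last symbol is `p`; S2 means the last 2 symbols are `pp`; S3 means the last 3 symbols are `ppq`; S4 means the last 4 symbols are `ppqp`. Accept only at S4, where the string currently ends in `ppqp`.
With 5 states:
        p   q  
>  S0   S1  S0 
   S1   S2  S0 
   S2   S2  S3 
   S3   S4  S0 
 * S4   S2  S0 
(> = start, * = accepting)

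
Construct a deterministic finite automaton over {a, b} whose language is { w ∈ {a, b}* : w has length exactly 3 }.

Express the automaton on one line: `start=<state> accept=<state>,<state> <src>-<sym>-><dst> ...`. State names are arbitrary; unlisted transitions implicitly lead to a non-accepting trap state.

start=q0 accept=q3 q0-a->q1 q0-b->q1 q1-a->q2 q1-b->q2 q2-a->q3 q2-b->q3 q3-a->q4 q3-b->q4 q4-a->q4 q4-b->q4

Count input length up to 4: every symbol moves from q0 toward q4, which means 'more than 3' and absorbs. Accept from {q3}.
With 5 states:
        a   b  
>  q0   q1  q1 
   q1   q2  q2 
   q2   q3  q3 
 * q3   q4  q4 
   q4   q4  q4 
(> = start, * = accepting)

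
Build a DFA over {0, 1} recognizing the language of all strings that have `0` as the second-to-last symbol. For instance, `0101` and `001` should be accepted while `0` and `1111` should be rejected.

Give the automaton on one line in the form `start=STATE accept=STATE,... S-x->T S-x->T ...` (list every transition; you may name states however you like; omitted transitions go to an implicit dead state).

start=q0 accept=q3,q4 q0-0->q1 q0-1->q2 q1-0->q3 q1-1->q4 q2-0->q5 q2-1->q6 q3-0->q3 q3-1->q4 q4-0->q5 q4-1->q6 q5-0->q3 q5-1->q4 q6-0->q5 q6-1->q6

A DFA must remember the last 2 symbols (since which symbol is second-to-last isn't known until the input ends). Use one state per possible window of the last ≤2 symbols; accept from those whose window starts with `0`.
7 states suffice.
        0   1  
>  q0   q1  q2 
   q1   q3  q4 
   q2   q5  q6 
 * q3   q3  q4 
 * q4   q5  q6 
   q5   q3  q4 
   q6   q5  q6 
(> = start, * = accepting)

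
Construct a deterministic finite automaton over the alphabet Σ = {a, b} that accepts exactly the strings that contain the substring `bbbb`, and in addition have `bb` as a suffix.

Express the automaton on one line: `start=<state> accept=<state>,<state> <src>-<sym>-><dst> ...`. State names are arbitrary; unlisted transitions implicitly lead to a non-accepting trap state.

Handle the two conditions separately and then intersect. The first has 5 states tracking whether and how much of `bbbb` has been seen; the second has 3 states tracking how much of the suffix `bb` has currently been matched. A product state is a pair (one from each), accepting exactly when both do.
A 7-state machine:
        a   b  
>  S0   S0  S1 
   S1   S0  S2 
   S2   S0  S3 
   S3   S0  S4 
 * S4   S5  S4 
   S5   S5  S6 
   S6   S5  S4 
(> = start, * = accepting)

start=S0 accept=S4 S0-a->S0 S0-b->S1 S1-a->S0 S1-b->S2 S2-a->S0 S2-b->S3 S3-a->S0 S3-b->S4 S4-a->S5 S4-b->S4 S5-a->S5 S5-b->S6 S6-a->S5 S6-b->S4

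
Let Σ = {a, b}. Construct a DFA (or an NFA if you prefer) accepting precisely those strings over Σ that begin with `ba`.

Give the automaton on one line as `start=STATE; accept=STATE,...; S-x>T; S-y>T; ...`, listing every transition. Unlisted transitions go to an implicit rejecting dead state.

start=q0; accept=q2; q0-a>q3; q0-b>q1; q1-a>q2; q1-b>q3; q2-a>q2; q2-b>q2; q3-a>q3; q3-b>q3

Check the first 2 symbols one by one: q0 through q1 record how many have matched `ba` so far; any wrong symbol goes to the dead state q3. After all 2 match we enter the accepting sink q2.
4 states suffice.
        a   b  
>  q0   q3  q1 
   q1   q2  q3 
 * q2   q2  q2 
   q3   q3  q3 
(> = start, * = accepting)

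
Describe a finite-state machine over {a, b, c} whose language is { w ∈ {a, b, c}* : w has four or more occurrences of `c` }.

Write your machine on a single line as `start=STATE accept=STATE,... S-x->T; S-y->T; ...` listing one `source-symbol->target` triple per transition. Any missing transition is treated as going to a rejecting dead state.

Only the number of `c`s matters, and only up to 5. Make a chain s0 → s1 → s2 → s3 → s4 → s5 advanced by each `c` (with s5 absorbing); every other symbol self-loops. The accepting set is {s4, s5}.
        a   b   c  
>  s0   s0  s0  s1 
   s1   s1  s1  s2 
   s2   s2  s2  s3 
   s3   s3  s3  s4 
 * s4   s4  s4  s5 
 * s5   s5  s5  s5 
(> = start, * = accepting)

start=s0; accept=s4,s5; s0-a->s0; s0-b->s0; s0-c->s1; s1-a->s1; s1-b->s1; s1-c->s2; s2-a->s2; s2-b->s2; s2-c->s3; s3-a->s3; s3-b->s3; s3-c->s4; s4-a->s4; s4-b->s4; s4-c->s5; s5-a->s5; s5-b->s5; s5-c->s5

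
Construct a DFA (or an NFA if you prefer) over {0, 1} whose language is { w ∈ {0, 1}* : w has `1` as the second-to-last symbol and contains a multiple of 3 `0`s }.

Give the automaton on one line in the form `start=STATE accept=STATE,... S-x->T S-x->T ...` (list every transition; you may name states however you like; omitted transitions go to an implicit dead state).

Handle the two conditions separately and then intersect. The first has 7 states tracking the last 2 symbols read; the second has 3 states tracking the count of `0`s modulo 3. A product state is a pair (one from each), accepting exactly when both do.
       0  1 
>  A   B  C 
   B   D  E 
   C   F  G 
   D   H  I 
   E   J  K 
   F   D  E 
 * G   F  G 
   H   L  M 
   I   N  O 
   J   H  I 
   K   J  K 
   L   D  E 
   M   F  G 
 * N   L  M 
   O   N  O 
(> = start, * = accepting)

start=A accept=G,N A-0->B A-1->C B-0->D B-1->E C-0->F C-1->G D-0->H D-1->I E-0->J E-1->K F-0->D F-1->E G-0->F G-1->G H-0->L H-1->M I-0->N I-1->O J-0->H J-1->I K-0->J K-1->K L-0->D L-1->E M-0->F M-1->G N-0->L N-1->M O-0->N O-1->O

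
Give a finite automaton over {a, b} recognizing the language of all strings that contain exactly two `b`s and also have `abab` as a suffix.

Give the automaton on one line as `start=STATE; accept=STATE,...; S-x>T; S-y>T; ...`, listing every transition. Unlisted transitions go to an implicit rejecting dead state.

start=q0; accept=q5; q0-a>q1; q0-b>q2; q1-a>q1; q1-b>q3; q2-a>q2; q2-b>q2; q3-a>q4; q3-b>q2; q4-a>q2; q4-b>q5; q5-a>q2; q5-b>q2

Handle the two conditions separately and then intersect. The first has 4 states tracking the count of `b`s, saturating at 3; the second has 5 states tracking how much of the suffix `abab` has currently been matched. A product state is a pair (one from each), accepting exactly when both do. Minimizing collapses redundant product states.
With 6 states:
        a   b  
>  q0   q1  q2 
   q1   q1  q3 
   q2   q2  q2 
   q3   q4  q2 
   q4   q2  q5 
 * q5   q2  q2 
(> = start, * = accepting)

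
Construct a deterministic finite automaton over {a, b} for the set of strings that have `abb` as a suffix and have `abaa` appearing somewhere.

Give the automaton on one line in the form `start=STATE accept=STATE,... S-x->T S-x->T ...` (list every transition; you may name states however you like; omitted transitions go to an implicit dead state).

Build one automaton per condition and run them in lockstep. One (4 states) tracks how much of the suffix `abb` has currently been matched; the other (5 states) tracks whether and how much of `abaa` has been seen. Each combined state is a pair, one component from each; accept when both components accept.
With 9 states:
        a   b  
>  S0   S1  S0 
   S1   S1  S2 
   S2   S3  S4 
   S3   S5  S2 
   S4   S1  S0 
   S5   S5  S6 
   S6   S5  S7 
 * S7   S5  S8 
   S8   S5  S8 
(> = start, * = accepting)

start=S0 accept=S7 S0-a->S1 S0-b->S0 S1-a->S1 S1-b->S2 S2-a->S3 S2-b->S4 S3-a->S5 S3-b->S2 S4-a->S1 S4-b->S0 S5-a->S5 S5-b->S6 S6-a->S5 S6-b->S7 S7-a->S5 S7-b->S8 S8-a->S5 S8-b->S8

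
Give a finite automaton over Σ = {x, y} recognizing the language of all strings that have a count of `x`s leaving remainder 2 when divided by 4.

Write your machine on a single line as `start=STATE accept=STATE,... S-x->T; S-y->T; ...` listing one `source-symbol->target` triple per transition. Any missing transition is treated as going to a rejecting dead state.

The only thing that matters is how many `x`s have appeared, reduced mod 4. Use one state per residue: s0 for 0, …, s3 for 3. Reading `x` moves to the next residue; anything else stays put. s2 is accepting.
A 4-state machine:
        x   y  
>  s0   s1  s0 
   s1   s2  s1 
 * s2   s3  s2 
   s3   s0  s3 
(> = start, * = accepting)

start=s0; accept=s2; s0-x->s1; s0-y->s0; s1-x->s2; s1-y->s1; s2-x->s3; s2-y->s2; s3-x->s0; s3-y->s3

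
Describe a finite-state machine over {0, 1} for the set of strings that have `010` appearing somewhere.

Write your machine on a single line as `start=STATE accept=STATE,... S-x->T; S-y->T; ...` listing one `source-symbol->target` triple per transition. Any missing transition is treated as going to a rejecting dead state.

States q0..q2 record the length of the longest prefix of `010` that matches the current input suffix. Reaching q3 means `010` has been seen, and we stay there forever. Accept from q3.
        0   1  
>  q0   q1  q0 
   q1   q1  q2 
   q2   q3  q0 
 * q3   q3  q3 
(> = start, * = accepting)

start=q0; accept=q3; q0-0->q1; q0-1->q0; q1-0->q1; q1-1->q2; q2-0->q3; q2-1->q0; q3-0->q3; q3-1->q3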